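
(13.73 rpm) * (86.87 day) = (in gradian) 6.87e+08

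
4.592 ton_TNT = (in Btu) 1.821e+07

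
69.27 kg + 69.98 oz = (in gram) 7.125e+04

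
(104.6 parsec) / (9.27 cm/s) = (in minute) 5.803e+17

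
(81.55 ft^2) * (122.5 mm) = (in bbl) 5.838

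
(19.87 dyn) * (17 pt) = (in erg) 11.92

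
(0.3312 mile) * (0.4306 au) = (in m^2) 3.434e+13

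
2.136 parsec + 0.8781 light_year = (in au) 4.961e+05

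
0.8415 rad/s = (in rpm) 8.036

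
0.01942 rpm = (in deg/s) 0.1165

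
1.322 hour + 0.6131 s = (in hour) 1.322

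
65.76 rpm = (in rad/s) 6.886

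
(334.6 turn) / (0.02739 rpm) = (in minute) 1.222e+04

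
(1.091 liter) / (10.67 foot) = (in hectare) 3.355e-08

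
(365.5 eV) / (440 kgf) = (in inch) 5.343e-19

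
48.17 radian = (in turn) 7.666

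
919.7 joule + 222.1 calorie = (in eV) 1.154e+22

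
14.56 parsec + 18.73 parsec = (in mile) 6.383e+14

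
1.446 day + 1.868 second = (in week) 0.2066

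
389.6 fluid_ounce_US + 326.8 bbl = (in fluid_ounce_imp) 1.829e+06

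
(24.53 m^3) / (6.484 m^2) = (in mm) 3783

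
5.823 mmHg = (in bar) 0.007763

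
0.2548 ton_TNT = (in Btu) 1.01e+06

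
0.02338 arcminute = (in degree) 0.0003897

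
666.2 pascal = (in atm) 0.006575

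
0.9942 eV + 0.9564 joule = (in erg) 9.564e+06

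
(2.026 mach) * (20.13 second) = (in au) 9.283e-08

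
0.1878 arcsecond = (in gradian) 5.796e-05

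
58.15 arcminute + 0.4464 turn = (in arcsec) 5.82e+05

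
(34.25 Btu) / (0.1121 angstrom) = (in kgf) 3.287e+14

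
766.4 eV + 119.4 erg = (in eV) 7.452e+13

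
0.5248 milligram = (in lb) 1.157e-06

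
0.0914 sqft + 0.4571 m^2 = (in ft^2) 5.012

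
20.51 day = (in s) 1.772e+06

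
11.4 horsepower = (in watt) 8501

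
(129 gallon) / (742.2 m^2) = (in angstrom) 6.579e+06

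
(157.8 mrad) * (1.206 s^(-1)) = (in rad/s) 0.1903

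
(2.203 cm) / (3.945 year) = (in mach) 5.2e-13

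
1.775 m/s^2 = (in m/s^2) 1.775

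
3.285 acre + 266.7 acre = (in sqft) 1.176e+07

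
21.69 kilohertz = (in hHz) 216.9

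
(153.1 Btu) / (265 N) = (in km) 0.6095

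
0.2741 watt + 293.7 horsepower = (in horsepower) 293.7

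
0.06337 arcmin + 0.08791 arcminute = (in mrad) 0.04401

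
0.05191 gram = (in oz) 0.001831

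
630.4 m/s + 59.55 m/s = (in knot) 1341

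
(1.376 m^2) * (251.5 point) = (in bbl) 0.7679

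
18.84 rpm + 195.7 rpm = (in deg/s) 1287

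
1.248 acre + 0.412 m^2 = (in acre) 1.248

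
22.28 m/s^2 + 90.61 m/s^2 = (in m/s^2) 112.9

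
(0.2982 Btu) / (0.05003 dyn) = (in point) 1.783e+12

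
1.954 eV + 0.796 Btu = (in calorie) 200.7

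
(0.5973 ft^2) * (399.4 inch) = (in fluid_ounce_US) 1.904e+04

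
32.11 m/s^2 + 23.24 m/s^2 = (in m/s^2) 55.35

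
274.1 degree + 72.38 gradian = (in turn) 0.9423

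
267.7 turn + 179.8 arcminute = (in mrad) 1.682e+06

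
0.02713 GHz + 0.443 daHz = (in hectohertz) 2.713e+05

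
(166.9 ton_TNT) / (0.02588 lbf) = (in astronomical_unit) 40.55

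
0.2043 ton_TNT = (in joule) 8.548e+08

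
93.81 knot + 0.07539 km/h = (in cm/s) 4828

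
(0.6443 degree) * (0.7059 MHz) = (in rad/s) 7938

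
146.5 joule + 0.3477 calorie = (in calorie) 35.36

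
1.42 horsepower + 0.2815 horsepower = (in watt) 1269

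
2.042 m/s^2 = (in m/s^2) 2.042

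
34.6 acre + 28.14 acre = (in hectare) 25.39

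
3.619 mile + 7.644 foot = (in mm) 5.827e+06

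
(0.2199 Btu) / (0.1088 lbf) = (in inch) 1.887e+04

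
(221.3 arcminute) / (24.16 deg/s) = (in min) 0.002544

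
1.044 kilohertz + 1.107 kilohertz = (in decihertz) 2.151e+04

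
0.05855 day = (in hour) 1.405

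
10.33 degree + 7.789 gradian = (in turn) 0.04817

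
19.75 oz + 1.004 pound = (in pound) 2.238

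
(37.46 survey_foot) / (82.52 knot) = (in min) 0.004483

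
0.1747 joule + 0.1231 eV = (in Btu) 0.0001656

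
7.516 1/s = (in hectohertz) 0.07516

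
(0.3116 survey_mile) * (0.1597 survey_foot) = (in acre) 0.006032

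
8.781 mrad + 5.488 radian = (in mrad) 5497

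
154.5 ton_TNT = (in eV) 4.035e+30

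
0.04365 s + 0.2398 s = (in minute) 0.004724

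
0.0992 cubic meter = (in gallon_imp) 21.82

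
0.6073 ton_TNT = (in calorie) 6.073e+08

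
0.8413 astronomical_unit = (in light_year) 1.33e-05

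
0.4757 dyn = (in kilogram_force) 4.851e-07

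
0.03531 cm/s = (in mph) 0.0007899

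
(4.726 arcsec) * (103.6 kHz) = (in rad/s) 2.374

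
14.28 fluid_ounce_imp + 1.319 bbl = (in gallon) 55.51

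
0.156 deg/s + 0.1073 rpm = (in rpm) 0.1333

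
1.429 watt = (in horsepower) 0.001916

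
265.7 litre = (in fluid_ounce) 8984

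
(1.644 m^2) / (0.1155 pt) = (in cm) 4.035e+06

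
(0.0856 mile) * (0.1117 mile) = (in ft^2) 2.666e+05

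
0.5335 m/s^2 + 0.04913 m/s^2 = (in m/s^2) 0.5826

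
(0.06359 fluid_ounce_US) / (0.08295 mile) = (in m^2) 1.409e-08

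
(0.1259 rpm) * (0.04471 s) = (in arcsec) 121.6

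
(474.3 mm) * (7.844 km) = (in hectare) 0.372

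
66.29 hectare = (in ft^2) 7.135e+06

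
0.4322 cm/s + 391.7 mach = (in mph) 2.983e+05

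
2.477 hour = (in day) 0.1032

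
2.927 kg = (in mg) 2.927e+06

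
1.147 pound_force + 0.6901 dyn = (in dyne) 5.102e+05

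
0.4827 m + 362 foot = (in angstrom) 1.108e+12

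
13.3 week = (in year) 0.2551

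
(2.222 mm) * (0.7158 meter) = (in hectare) 1.591e-07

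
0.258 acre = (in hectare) 0.1044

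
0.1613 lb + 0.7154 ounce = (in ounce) 3.296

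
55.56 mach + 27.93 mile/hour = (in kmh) 6.815e+04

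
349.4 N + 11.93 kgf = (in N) 466.4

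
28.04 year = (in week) 1462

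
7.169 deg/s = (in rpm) 1.195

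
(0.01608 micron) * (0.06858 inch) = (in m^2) 2.801e-11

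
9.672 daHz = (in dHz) 967.2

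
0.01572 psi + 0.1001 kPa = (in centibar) 0.2085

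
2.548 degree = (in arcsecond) 9173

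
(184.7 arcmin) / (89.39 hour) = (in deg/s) 9.566e-06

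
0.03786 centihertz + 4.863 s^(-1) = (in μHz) 4.863e+06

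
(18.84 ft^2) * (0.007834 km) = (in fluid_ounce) 4.637e+05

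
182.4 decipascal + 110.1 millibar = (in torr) 82.72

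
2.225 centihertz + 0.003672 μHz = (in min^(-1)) 1.335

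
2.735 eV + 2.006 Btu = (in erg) 2.116e+10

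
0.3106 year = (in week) 16.2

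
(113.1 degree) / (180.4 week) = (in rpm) 1.728e-07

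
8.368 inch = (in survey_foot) 0.6973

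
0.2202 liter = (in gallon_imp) 0.04844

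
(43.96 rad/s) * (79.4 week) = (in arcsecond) 4.354e+14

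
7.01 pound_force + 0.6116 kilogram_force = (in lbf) 8.358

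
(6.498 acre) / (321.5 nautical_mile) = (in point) 125.2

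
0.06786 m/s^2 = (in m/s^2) 0.06786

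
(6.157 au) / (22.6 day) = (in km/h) 1.698e+06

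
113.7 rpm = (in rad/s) 11.91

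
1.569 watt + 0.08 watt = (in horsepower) 0.002211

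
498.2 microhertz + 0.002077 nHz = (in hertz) 0.0004982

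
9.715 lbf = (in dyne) 4.321e+06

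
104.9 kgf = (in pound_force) 231.3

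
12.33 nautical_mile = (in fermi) 2.284e+19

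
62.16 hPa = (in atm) 0.06135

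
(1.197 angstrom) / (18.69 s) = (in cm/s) 6.404e-10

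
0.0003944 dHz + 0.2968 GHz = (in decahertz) 2.968e+07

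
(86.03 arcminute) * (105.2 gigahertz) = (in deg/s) 1.508e+11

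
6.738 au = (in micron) 1.008e+18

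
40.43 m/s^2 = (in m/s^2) 40.43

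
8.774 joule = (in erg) 8.774e+07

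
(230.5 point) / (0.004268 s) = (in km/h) 68.59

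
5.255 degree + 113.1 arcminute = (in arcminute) 428.4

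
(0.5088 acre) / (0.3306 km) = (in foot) 20.43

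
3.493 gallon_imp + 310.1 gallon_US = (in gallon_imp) 261.7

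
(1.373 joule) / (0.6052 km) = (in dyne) 226.9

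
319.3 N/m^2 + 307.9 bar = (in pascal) 3.079e+07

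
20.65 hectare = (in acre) 51.03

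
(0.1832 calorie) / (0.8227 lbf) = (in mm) 209.5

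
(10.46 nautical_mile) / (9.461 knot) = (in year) 0.0001262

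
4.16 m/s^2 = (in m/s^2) 4.16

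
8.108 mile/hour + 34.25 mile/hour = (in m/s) 18.94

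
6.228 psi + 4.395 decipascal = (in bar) 0.4294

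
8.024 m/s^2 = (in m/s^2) 8.024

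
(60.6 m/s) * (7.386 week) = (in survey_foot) 8.881e+08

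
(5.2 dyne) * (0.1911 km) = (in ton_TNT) 2.375e-12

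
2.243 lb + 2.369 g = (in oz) 35.97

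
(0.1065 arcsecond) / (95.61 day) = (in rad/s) 6.25e-14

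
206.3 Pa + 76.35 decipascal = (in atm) 0.002111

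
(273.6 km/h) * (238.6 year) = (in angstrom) 5.719e+21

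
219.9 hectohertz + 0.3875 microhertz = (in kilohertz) 21.99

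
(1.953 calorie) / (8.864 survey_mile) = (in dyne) 57.28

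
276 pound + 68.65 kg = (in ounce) 6838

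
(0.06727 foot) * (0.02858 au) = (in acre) 2.166e+04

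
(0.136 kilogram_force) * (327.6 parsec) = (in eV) 8.415e+37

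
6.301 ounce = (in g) 178.6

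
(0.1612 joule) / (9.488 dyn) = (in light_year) 1.796e-13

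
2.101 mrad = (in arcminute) 7.223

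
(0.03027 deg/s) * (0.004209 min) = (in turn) 2.123e-05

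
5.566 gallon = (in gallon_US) 5.566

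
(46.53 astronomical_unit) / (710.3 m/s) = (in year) 310.7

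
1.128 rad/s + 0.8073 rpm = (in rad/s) 1.213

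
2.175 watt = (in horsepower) 0.002917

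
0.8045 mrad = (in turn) 0.000128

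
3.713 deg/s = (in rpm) 0.6188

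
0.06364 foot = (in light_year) 2.05e-18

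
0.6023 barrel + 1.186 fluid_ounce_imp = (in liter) 95.79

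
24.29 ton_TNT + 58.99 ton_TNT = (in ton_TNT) 83.28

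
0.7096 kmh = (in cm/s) 19.71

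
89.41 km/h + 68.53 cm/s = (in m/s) 25.52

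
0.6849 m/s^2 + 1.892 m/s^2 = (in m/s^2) 2.577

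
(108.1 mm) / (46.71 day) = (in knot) 5.207e-08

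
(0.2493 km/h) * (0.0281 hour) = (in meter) 7.005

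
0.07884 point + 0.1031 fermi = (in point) 0.07884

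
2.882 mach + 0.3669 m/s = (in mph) 2196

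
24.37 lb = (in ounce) 389.9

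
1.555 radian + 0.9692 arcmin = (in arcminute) 5347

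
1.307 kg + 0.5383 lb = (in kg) 1.551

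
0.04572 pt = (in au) 1.078e-16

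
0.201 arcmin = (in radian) 5.847e-05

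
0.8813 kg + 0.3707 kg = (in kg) 1.252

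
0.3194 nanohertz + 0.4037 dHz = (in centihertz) 4.037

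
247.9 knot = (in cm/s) 1.275e+04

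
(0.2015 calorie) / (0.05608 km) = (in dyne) 1503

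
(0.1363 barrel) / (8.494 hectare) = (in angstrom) 2551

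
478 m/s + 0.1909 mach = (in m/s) 543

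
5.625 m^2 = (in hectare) 0.0005625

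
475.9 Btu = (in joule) 5.021e+05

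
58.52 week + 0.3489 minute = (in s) 3.539e+07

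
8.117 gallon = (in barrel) 0.1933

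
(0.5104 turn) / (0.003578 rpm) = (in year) 0.0002714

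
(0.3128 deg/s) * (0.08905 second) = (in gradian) 0.03095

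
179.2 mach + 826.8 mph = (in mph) 1.373e+05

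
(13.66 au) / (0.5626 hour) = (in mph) 2.257e+09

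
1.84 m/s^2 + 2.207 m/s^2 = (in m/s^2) 4.047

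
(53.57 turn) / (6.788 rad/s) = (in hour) 0.01377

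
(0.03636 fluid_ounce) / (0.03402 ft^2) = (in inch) 0.01339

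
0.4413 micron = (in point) 0.001251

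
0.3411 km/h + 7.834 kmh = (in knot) 4.414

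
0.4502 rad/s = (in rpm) 4.299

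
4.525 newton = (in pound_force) 1.017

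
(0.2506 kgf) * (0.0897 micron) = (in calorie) 5.269e-08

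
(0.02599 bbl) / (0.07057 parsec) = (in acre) 4.689e-22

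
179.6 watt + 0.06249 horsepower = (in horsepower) 0.3033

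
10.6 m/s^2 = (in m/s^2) 10.6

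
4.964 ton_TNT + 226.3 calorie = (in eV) 1.296e+29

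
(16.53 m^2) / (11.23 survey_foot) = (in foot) 15.84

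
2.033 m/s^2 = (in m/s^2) 2.033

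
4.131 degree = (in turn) 0.01148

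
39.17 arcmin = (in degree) 0.6528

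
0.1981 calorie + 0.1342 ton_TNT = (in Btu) 5.322e+05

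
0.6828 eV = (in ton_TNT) 2.615e-29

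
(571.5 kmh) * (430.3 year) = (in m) 2.154e+12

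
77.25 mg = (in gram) 0.07725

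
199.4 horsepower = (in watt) 1.487e+05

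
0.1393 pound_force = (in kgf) 0.06319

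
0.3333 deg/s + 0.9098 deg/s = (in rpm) 0.2072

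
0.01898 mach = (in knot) 12.56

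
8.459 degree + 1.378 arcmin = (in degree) 8.482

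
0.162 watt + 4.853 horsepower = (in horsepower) 4.853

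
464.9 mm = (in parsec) 1.507e-17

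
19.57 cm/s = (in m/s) 0.1957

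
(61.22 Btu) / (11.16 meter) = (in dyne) 5.788e+08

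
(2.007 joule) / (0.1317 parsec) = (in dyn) 4.939e-11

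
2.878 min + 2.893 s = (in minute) 2.926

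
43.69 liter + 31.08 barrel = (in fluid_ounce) 1.686e+05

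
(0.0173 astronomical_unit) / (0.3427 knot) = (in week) 2.427e+04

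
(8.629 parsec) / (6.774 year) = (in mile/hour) 2.788e+09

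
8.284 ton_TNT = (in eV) 2.163e+29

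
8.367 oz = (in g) 237.2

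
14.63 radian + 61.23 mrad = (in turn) 2.338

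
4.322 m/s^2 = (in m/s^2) 4.322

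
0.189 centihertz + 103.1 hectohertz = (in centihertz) 1.031e+06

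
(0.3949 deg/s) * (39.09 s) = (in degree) 15.44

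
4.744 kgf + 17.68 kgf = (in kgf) 22.42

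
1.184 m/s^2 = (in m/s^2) 1.184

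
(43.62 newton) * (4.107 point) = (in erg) 6.32e+05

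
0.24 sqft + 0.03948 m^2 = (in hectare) 6.178e-06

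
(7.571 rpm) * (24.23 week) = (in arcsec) 2.396e+12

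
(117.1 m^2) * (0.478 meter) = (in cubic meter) 55.97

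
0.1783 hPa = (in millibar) 0.1783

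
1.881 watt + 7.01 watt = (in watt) 8.891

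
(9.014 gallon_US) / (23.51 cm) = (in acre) 3.586e-05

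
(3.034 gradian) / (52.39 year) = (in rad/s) 2.885e-11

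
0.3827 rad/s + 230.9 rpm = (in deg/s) 1407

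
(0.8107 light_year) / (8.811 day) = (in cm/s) 1.008e+12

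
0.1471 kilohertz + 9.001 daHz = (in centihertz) 2.371e+04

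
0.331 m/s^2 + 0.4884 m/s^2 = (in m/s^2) 0.8194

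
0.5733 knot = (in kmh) 1.062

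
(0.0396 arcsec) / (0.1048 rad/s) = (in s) 1.832e-06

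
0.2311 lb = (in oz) 3.698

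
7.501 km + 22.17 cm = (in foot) 2.461e+04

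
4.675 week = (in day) 32.73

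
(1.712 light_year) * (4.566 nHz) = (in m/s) 7.395e+07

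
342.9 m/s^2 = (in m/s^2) 342.9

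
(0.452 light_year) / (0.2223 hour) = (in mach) 1.569e+10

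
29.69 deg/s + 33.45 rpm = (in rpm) 38.4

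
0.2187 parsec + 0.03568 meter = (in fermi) 6.748e+30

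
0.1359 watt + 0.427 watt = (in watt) 0.5629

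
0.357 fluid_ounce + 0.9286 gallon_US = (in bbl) 0.02218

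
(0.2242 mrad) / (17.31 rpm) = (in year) 3.922e-12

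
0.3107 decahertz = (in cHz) 310.7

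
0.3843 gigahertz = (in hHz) 3.843e+06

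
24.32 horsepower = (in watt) 1.814e+04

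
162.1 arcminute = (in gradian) 3.002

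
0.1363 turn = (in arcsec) 1.766e+05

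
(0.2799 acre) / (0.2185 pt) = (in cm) 1.469e+09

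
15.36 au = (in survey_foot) 7.539e+12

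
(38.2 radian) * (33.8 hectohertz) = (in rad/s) 1.291e+05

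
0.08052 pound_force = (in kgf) 0.03652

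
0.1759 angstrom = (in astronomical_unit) 1.176e-22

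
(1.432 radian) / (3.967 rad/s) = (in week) 5.969e-07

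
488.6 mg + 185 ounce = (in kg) 5.245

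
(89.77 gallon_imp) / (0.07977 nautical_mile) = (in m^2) 0.002762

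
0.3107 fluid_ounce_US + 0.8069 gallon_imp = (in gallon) 0.9715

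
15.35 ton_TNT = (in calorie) 1.535e+10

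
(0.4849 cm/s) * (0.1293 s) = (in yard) 0.0006857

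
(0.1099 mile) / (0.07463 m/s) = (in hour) 0.6583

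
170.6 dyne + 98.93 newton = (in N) 98.93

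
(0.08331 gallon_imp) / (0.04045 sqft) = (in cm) 10.08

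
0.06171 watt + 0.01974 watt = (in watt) 0.08145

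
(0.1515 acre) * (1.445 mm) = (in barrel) 5.572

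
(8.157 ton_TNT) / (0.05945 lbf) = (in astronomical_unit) 0.8627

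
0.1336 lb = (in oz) 2.138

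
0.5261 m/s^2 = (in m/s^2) 0.5261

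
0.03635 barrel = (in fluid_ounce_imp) 203.4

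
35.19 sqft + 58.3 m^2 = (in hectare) 0.006157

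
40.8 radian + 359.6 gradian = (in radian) 46.45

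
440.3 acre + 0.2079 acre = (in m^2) 1.783e+06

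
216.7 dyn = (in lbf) 0.0004872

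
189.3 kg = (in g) 1.893e+05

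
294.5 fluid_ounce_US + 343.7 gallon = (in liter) 1310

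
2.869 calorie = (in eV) 7.492e+19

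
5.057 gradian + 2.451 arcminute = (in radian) 0.08015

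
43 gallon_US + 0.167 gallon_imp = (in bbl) 1.029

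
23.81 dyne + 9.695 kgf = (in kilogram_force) 9.695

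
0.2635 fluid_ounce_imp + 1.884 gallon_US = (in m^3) 0.007139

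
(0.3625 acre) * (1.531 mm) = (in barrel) 14.13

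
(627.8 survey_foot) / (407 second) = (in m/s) 0.4702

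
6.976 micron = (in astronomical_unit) 4.663e-17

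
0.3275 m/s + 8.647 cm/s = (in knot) 0.8047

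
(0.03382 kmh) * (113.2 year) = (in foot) 1.1e+08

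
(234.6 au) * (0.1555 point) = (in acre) 4.757e+05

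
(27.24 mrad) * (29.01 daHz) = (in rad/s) 7.902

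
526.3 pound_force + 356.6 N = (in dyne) 2.698e+08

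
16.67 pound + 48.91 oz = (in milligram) 8.948e+06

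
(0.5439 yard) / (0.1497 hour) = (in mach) 2.71e-06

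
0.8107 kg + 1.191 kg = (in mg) 2.002e+06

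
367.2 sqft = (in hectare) 0.003411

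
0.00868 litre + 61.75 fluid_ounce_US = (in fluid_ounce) 62.04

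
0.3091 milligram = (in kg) 3.091e-07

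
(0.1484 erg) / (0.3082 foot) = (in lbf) 3.551e-08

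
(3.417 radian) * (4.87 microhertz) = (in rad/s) 1.664e-05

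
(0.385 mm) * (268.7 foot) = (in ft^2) 0.3394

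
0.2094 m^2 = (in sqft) 2.254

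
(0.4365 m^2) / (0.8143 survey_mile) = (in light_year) 3.521e-20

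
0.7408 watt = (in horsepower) 0.0009934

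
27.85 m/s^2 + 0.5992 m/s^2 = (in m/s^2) 28.45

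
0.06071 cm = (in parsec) 1.967e-20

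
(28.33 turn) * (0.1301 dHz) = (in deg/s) 132.7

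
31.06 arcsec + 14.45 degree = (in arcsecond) 5.205e+04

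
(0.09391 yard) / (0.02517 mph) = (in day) 8.833e-05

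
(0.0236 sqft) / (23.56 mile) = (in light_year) 6.112e-24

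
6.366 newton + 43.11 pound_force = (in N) 198.1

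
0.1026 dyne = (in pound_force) 2.307e-07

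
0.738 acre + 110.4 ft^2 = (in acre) 0.7405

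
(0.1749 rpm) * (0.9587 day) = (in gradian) 9.658e+04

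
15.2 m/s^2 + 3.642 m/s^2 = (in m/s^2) 18.84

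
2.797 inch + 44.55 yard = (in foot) 133.9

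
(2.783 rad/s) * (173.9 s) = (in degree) 2.773e+04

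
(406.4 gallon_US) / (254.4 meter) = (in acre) 1.494e-06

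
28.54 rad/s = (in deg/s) 1635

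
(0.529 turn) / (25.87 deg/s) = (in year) 2.334e-07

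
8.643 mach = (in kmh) 1.059e+04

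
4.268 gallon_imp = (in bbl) 0.122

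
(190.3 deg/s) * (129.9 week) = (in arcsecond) 5.382e+13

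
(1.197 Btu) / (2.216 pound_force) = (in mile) 0.07961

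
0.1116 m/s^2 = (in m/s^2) 0.1116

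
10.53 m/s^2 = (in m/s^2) 10.53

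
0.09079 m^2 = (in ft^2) 0.9773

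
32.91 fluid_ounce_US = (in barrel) 0.006122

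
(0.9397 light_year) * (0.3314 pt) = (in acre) 2.568e+08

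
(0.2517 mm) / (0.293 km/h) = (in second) 0.003093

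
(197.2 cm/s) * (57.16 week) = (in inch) 2.684e+09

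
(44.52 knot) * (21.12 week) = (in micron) 2.925e+14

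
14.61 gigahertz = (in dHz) 1.461e+11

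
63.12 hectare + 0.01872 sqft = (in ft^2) 6.794e+06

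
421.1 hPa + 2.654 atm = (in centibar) 311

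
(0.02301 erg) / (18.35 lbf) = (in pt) 7.991e-08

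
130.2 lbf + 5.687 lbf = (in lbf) 135.9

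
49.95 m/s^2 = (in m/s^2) 49.95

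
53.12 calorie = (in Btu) 0.2107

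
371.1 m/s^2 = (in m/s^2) 371.1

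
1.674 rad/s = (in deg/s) 95.91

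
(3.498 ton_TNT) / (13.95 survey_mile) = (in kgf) 6.648e+04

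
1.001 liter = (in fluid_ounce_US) 33.85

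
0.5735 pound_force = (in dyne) 2.551e+05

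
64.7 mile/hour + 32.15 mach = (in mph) 2.455e+04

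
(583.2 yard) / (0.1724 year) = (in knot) 0.0001907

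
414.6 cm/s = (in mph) 9.274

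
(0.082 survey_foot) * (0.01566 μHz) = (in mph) 8.755e-10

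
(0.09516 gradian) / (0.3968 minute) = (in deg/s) 0.003597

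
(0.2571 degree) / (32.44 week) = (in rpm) 2.184e-09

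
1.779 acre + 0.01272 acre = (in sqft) 7.805e+04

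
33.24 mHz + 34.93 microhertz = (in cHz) 3.327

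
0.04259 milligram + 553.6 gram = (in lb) 1.22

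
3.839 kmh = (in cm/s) 106.6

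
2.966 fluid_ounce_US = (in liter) 0.08772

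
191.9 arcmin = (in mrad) 55.82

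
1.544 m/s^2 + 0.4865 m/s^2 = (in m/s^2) 2.03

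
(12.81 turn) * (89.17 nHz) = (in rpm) 6.854e-05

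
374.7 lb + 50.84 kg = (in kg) 220.8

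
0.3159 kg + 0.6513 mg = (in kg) 0.3159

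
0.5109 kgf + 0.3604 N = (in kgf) 0.5477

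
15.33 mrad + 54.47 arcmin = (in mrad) 31.17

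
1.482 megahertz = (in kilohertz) 1482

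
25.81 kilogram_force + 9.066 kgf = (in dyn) 3.42e+07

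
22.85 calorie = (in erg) 9.56e+08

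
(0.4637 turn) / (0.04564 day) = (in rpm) 0.007056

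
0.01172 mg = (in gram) 1.172e-05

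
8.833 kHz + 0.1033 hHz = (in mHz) 8.843e+06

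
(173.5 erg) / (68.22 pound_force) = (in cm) 5.717e-06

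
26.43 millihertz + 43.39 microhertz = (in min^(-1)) 1.588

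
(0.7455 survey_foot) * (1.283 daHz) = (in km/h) 10.5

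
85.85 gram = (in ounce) 3.028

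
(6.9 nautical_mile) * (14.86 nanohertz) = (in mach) 5.577e-07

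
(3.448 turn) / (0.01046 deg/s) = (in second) 1.187e+05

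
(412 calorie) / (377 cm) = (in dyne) 4.572e+07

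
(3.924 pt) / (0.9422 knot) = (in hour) 7.933e-07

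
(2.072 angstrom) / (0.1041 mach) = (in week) 9.665e-18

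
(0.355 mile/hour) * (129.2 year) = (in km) 6.466e+05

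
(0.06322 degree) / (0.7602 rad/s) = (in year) 4.603e-11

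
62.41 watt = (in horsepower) 0.08369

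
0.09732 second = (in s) 0.09732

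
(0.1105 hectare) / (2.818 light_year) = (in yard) 4.533e-14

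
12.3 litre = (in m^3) 0.0123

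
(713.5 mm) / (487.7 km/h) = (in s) 0.005267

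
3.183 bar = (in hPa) 3183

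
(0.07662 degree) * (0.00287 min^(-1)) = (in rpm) 6.108e-07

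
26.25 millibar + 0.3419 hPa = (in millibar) 26.59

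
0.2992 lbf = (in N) 1.331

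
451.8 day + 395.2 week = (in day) 3218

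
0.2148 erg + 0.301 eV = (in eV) 1.341e+11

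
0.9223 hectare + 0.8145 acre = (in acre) 3.094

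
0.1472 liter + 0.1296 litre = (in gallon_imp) 0.06089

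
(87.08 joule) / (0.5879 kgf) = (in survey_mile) 0.009385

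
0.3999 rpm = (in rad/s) 0.04188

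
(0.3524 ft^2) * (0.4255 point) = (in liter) 0.004914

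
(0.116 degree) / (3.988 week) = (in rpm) 8.016e-09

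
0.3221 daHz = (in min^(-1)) 193.3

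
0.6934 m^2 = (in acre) 0.0001713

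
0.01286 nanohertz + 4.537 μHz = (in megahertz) 4.537e-12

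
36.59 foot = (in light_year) 1.179e-15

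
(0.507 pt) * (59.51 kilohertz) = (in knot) 20.69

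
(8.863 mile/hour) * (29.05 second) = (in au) 7.694e-10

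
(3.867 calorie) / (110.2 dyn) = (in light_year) 1.552e-12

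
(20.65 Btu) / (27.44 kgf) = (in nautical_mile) 0.04372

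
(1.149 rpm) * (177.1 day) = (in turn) 2.93e+05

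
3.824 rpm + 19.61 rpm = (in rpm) 23.43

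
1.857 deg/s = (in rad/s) 0.03241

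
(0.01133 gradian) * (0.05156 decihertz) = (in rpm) 8.763e-06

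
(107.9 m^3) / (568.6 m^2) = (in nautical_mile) 0.0001025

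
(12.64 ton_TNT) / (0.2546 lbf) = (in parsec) 1.513e-06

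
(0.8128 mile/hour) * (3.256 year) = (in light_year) 3.944e-09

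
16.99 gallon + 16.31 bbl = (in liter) 2657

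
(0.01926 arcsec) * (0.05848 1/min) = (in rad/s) 9.101e-11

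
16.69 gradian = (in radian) 0.2622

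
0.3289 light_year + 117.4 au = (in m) 3.129e+15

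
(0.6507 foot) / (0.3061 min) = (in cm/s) 1.08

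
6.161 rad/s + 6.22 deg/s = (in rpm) 59.87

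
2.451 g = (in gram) 2.451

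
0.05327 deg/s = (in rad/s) 0.0009297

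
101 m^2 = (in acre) 0.02496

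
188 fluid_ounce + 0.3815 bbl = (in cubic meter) 0.06621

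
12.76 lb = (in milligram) 5.788e+06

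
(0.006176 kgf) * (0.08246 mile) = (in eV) 5.017e+19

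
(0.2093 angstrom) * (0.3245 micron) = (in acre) 1.678e-21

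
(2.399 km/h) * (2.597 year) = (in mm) 5.458e+10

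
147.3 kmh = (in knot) 79.54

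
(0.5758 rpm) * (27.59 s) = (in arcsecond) 3.431e+05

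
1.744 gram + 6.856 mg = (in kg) 0.001751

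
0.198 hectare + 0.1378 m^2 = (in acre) 0.4893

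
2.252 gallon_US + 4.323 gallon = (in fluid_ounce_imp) 876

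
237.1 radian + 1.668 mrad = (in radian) 237.1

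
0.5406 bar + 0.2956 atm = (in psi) 12.18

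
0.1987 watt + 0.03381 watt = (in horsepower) 0.0003118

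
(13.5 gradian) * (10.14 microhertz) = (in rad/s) 2.15e-06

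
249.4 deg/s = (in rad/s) 4.353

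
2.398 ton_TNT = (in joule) 1.003e+10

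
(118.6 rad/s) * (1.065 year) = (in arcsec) 8.216e+14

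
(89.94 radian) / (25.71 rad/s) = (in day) 4.049e-05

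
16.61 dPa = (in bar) 1.661e-05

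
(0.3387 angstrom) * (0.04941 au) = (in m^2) 0.2504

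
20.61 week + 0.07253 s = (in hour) 3462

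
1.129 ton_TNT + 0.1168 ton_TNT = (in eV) 3.253e+28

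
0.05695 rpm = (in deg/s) 0.3417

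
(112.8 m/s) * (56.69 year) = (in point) 5.716e+14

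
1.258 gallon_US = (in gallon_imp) 1.048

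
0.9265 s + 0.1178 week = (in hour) 19.79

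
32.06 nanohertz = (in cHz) 3.206e-06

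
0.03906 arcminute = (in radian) 1.136e-05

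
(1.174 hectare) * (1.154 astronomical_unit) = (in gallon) 5.354e+17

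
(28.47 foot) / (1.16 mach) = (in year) 6.967e-10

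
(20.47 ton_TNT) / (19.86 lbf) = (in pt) 2.748e+12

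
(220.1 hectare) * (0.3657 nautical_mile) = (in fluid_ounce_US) 5.041e+13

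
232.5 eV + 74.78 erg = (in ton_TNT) 1.787e-15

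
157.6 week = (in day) 1103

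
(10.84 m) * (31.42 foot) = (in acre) 0.02565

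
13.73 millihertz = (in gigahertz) 1.373e-11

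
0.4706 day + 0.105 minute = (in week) 0.06724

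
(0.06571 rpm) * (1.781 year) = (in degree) 2.214e+07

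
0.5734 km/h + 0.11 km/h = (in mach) 0.0005575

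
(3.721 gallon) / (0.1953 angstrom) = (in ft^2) 7.763e+09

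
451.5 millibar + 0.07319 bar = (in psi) 7.61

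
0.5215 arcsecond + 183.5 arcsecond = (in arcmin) 3.067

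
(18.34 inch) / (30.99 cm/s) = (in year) 4.767e-08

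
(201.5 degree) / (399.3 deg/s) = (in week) 8.344e-07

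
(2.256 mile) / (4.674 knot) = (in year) 4.788e-05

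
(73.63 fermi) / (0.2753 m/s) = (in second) 2.675e-13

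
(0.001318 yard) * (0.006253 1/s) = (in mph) 1.686e-05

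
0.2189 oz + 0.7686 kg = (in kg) 0.7748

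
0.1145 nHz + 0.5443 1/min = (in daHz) 0.0009072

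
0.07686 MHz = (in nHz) 7.686e+13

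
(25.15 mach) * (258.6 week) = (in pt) 3.797e+15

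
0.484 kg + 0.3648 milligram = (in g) 484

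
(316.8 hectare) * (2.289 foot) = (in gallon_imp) 4.862e+08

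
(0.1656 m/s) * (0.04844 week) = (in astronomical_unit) 3.243e-08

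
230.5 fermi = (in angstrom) 0.002305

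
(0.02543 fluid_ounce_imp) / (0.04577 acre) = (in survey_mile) 2.424e-12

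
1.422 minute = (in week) 0.0001411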